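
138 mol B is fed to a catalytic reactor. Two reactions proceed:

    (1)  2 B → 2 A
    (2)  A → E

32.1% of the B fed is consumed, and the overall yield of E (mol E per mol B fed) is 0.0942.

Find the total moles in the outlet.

138 mol

Conversion of B: B consumed = 2ξ₁ = 0.321 × 138 → ξ₁ = 22.15 mol.
Yield of E: 1ξ₂ / 138 = 0.0942 → ξ₂ = 13 mol.
Outlet amounts (n = n₀ + Σ ν·ξ):
  B: 138 − 2(22.15) = 93.7
  A: 0 + 2(22.15) − 1(13) = 31.3
  E: 0 + 1(13) = 13
Total out = 93.7 + 31.3 + 13 = 138 mol.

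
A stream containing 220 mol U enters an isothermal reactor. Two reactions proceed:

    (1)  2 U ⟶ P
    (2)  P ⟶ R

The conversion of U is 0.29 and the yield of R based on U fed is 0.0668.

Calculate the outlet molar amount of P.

17.2 mol

Conversion of U: U consumed = 2ξ₁ = 0.29 × 220 → ξ₁ = 31.9 mol.
Yield of R: 1ξ₂ / 220 = 0.0668 → ξ₂ = 14.7 mol.
Outlet amounts (n = n₀ + Σ ν·ξ):
  U: 220 − 2(31.9) = 156.2
  P: 0 + 1(31.9) − 1(14.7) = 17.2
  R: 0 + 1(14.7) = 14.7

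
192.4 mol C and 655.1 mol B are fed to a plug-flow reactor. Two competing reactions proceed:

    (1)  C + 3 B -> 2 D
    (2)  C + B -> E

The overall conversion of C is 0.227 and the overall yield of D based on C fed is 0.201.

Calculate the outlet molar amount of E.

Yield of D: 2ξ₁ / 192.4 = 0.201 → ξ₁ = 19.34 mol.
Conversion of C: 1ξ₁ + 1ξ₂ = 0.227 × 192.4 = 43.67 → ξ₂ = 24.34 mol.
Outlet amounts (n = n₀ + Σ ν·ξ):
  C: 192.4 − 1(19.34) − 1(24.34) = 148.7
  B: 655.1 − 3(19.34) − 1(24.34) = 572.8
  D: 0 + 2(19.34) = 38.67
  E: 0 + 1(24.34) = 24.34

24.3 mol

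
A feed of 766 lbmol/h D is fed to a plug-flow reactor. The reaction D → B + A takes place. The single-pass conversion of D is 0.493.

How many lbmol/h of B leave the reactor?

D reacted = 0.493 × 766 = 377.6 lbmol/h; ν_D = −1, so ξ = 377.6/1 = 377.6 lbmol/h.
Outlet amounts (n = n₀ + ν ξ):
  D: 766 − 1(377.6) = 388.4
  B: 0 + 1(377.6) = 377.6
  A: 0 + 1(377.6) = 377.6

378 lbmol/h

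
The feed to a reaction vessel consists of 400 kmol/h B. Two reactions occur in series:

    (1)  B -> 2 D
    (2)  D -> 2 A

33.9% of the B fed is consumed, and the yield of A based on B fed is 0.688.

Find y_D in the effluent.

0.198

Conversion of B: B consumed = 1ξ₁ = 0.339 × 400 → ξ₁ = 135.6 kmol/h.
Yield of A: 2ξ₂ / 400 = 0.688 → ξ₂ = 137.6 kmol/h.
Outlet amounts (n = n₀ + Σ ν·ξ):
  B: 400 − 1(135.6) = 264.4
  D: 0 + 2(135.6) − 1(137.6) = 133.6
  A: 0 + 2(137.6) = 275.2
Total out = 673.2 kmol/h; y_D = 133.6 / 673.2 = 0.1985.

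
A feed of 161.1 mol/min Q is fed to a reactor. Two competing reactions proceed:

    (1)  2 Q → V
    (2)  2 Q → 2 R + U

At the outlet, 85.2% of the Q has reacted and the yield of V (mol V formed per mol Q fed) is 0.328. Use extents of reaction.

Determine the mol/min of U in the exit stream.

15.8 mol/min

Yield of V: 1ξ₁ / 161.1 = 0.328 → ξ₁ = 52.84 mol/min.
Conversion of Q: 2ξ₁ + 2ξ₂ = 0.852 × 161.1 = 137.3 → ξ₂ = 15.79 mol/min.
Outlet amounts (n = n₀ + Σ ν·ξ):
  Q: 161.1 − 2(52.84) − 2(15.79) = 23.84
  V: 0 + 1(52.84) = 52.84
  R: 0 + 2(15.79) = 31.58
  U: 0 + 1(15.79) = 15.79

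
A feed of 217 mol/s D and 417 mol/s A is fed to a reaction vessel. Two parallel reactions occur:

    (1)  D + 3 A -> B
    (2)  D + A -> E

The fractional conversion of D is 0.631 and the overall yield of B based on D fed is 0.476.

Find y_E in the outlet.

0.116

Yield of B: 1ξ₁ / 217 = 0.476 → ξ₁ = 103.3 mol/s.
Conversion of D: 1ξ₁ + 1ξ₂ = 0.631 × 217 = 136.9 → ξ₂ = 33.63 mol/s.
Outlet amounts (n = n₀ + Σ ν·ξ):
  D: 217 − 1(103.3) − 1(33.63) = 80.07
  A: 417 − 3(103.3) − 1(33.63) = 73.49
  B: 0 + 1(103.3) = 103.3
  E: 0 + 1(33.63) = 33.63
Total out = 290.5 mol/s; y_E = 33.63 / 290.5 = 0.1158.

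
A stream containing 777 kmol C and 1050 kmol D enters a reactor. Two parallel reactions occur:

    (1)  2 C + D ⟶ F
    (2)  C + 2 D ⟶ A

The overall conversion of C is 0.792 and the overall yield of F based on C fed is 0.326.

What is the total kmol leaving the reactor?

1100 kmol

Yield of F: 1ξ₁ / 777 = 0.326 → ξ₁ = 253.3 kmol.
Conversion of C: 2ξ₁ + 1ξ₂ = 0.792 × 777 = 615.4 → ξ₂ = 108.8 kmol.
Outlet amounts (n = n₀ + Σ ν·ξ):
  C: 777 − 2(253.3) − 1(108.8) = 161.6
  D: 1050 − 1(253.3) − 2(108.8) = 579.1
  F: 0 + 1(253.3) = 253.3
  A: 0 + 1(108.8) = 108.8
Total out = 161.6 + 579.1 + 253.3 + 108.8 = 1103 kmol.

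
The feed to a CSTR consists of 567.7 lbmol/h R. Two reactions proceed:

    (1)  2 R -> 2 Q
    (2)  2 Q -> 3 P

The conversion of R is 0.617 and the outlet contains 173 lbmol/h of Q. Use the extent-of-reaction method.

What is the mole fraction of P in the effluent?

0.405

Conversion of R: R consumed = 2ξ₁ = 0.617 × 567.7 → ξ₁ = 175.1 lbmol/h.
Q balance: n_Q = 0 + 2ξ₁ − 2ξ₂ = 173 → ξ₂ = (2·175.1 − 173)/2 = 88.64 lbmol/h.
Outlet amounts (n = n₀ + Σ ν·ξ):
  R: 567.7 − 2(175.1) = 217.4
  Q: 0 + 2(175.1) − 2(88.64) = 173
  P: 0 + 3(88.64) = 265.9
Total out = 656.3 lbmol/h; y_P = 265.9 / 656.3 = 0.4051.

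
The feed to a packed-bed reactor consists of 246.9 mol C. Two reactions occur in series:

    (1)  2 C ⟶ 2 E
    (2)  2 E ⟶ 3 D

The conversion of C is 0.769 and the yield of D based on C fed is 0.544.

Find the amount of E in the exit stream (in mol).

Conversion of C: C consumed = 2ξ₁ = 0.769 × 246.9 → ξ₁ = 94.93 mol.
Yield of D: 3ξ₂ / 246.9 = 0.544 → ξ₂ = 44.77 mol.
Outlet amounts (n = n₀ + Σ ν·ξ):
  C: 246.9 − 2(94.93) = 57.03
  E: 0 + 2(94.93) − 2(44.77) = 100.3
  D: 0 + 3(44.77) = 134.3

100 mol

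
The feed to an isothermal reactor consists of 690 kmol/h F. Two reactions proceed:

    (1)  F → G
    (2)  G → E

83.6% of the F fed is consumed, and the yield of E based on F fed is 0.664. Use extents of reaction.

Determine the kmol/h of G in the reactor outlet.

119 kmol/h

Conversion of F: F consumed = 1ξ₁ = 0.836 × 690 → ξ₁ = 576.8 kmol/h.
Yield of E: 1ξ₂ / 690 = 0.664 → ξ₂ = 458.2 kmol/h.
Outlet amounts (n = n₀ + Σ ν·ξ):
  F: 690 − 1(576.8) = 113.2
  G: 0 + 1(576.8) − 1(458.2) = 118.7
  E: 0 + 1(458.2) = 458.2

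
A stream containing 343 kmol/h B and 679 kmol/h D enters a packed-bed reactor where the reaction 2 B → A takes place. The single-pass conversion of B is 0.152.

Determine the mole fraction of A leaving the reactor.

B reacted = 0.152 × 343 = 52.14 kmol/h; ν_B = −2, so ξ = 52.14/2 = 26.07 kmol/h.
Outlet amounts (n = n₀ + ν ξ):
  B: 343 − 2(26.07) = 290.9
  A: 0 + 1(26.07) = 26.07
  D: 679 (inert)
Total out = 995.9 kmol/h; y_A = 26.07 / 995.9 = 0.02617.

0.0262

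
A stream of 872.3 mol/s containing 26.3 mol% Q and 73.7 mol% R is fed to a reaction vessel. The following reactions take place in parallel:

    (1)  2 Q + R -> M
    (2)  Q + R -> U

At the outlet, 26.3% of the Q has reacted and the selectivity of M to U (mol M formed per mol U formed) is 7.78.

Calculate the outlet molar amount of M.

Conversion of Q: Q consumed = 0.263 × 229.4 = 60.34 mol/s = 2ξ₁ + 1ξ₂.
Selectivity: 1ξ₁ / (1ξ₂) = 7.78 → ξ₁ = 7.78 ξ₂.
Substitute: (2·7.78 + 1) ξ₂ = 60.34 → ξ₂ = 3.643 mol/s, ξ₁ = 28.35 mol/s.
Outlet amounts (n = n₀ + Σ ν·ξ):
  Q: 229.4 − 2(28.35) − 1(3.643) = 169.1
  R: 642.9 − 1(28.35) − 1(3.643) = 610.9
  M: 0 + 1(28.35) = 28.35
  U: 0 + 1(3.643) = 3.643

28.3 mol/s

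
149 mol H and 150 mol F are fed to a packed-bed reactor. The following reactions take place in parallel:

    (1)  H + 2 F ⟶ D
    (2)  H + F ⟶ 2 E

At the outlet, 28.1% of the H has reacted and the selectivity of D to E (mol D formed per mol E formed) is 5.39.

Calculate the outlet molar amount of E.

Conversion of H: H consumed = 0.281 × 149 = 41.87 mol = 1ξ₁ + 1ξ₂.
Selectivity: 1ξ₁ / (2ξ₂) = 5.39 → ξ₁ = 10.78 ξ₂.
Substitute: (1·10.78 + 1) ξ₂ = 41.87 → ξ₂ = 3.554 mol, ξ₁ = 38.31 mol.
Outlet amounts (n = n₀ + Σ ν·ξ):
  H: 149 − 1(38.31) − 1(3.554) = 107.1
  F: 150 − 2(38.31) − 1(3.554) = 69.82
  D: 0 + 1(38.31) = 38.31
  E: 0 + 2(3.554) = 7.108

7.11 mol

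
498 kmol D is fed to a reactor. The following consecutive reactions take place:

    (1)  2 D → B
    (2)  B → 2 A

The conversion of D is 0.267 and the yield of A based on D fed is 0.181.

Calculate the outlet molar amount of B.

Conversion of D: D consumed = 2ξ₁ = 0.267 × 498 → ξ₁ = 66.48 kmol.
Yield of A: 2ξ₂ / 498 = 0.181 → ξ₂ = 45.07 kmol.
Outlet amounts (n = n₀ + Σ ν·ξ):
  D: 498 − 2(66.48) = 365
  B: 0 + 1(66.48) − 1(45.07) = 21.41
  A: 0 + 2(45.07) = 90.14

21.4 kmol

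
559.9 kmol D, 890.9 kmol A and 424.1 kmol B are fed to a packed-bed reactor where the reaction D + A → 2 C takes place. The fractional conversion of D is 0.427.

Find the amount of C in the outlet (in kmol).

D reacted = 0.427 × 559.9 = 239.1 kmol; ν_D = −1, so ξ = 239.1/1 = 239.1 kmol.
Outlet amounts (n = n₀ + ν ξ):
  D: 559.9 − 1(239.1) = 320.8
  A: 890.9 − 1(239.1) = 651.8
  C: 0 + 2(239.1) = 478.2
  B: 424.1 (inert)

478 kmol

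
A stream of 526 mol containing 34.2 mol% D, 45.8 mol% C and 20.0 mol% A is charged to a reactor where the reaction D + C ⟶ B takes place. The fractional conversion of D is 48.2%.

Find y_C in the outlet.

0.351

D reacted = 0.482 × 179.9 = 86.71 mol; ν_D = −1, so ξ = 86.71/1 = 86.71 mol.
Outlet amounts (n = n₀ + ν ξ):
  D: 179.9 − 1(86.71) = 93.18
  C: 240.9 − 1(86.71) = 154.2
  B: 0 + 1(86.71) = 86.71
  A: 105.2 (inert)
Total out = 439.3 mol; y_C = 154.2 / 439.3 = 0.351.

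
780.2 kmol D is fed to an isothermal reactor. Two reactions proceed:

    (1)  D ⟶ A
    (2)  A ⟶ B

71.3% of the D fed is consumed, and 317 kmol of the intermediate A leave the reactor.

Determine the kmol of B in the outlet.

Conversion of D: D consumed = 1ξ₁ = 0.713 × 780.2 → ξ₁ = 556.3 kmol.
A balance: n_A = 0 + 1ξ₁ − 1ξ₂ = 317 → ξ₂ = (1·556.3 − 317)/1 = 239.3 kmol.
Outlet amounts (n = n₀ + Σ ν·ξ):
  D: 780.2 − 1(556.3) = 223.9
  A: 0 + 1(556.3) − 1(239.3) = 317
  B: 0 + 1(239.3) = 239.3

239 kmol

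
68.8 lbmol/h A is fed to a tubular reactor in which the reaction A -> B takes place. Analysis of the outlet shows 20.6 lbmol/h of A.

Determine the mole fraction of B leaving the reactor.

For A: n = n₀ − 1ξ → 20.6 = 68.8 − 1ξ, giving ξ = 48.2 lbmol/h.
Outlet amounts (n = n₀ + ν ξ):
  A: 68.8 − 1(48.2) = 20.6
  B: 0 + 1(48.2) = 48.2
Total out = 68.8 lbmol/h; y_B = 48.2 / 68.8 = 0.7006.

0.701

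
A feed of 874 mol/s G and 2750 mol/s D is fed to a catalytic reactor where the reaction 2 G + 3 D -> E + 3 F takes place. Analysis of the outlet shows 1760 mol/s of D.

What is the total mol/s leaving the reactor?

For D: n = n₀ − 3ξ → 1760 = 2750 − 3ξ, giving ξ = 330 mol/s.
Outlet amounts (n = n₀ + ν ξ):
  G: 874 − 2(330) = 214
  D: 2750 − 3(330) = 1760
  E: 0 + 1(330) = 330
  F: 0 + 3(330) = 990
Total out = 214 + 1760 + 330 + 990 = 3294 mol/s.

3290 mol/s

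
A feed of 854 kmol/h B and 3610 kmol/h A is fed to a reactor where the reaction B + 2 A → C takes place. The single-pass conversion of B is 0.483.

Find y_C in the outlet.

0.113

B reacted = 0.483 × 854 = 412.5 kmol/h; ν_B = −1, so ξ = 412.5/1 = 412.5 kmol/h.
Outlet amounts (n = n₀ + ν ξ):
  B: 854 − 1(412.5) = 441.5
  A: 3610 − 2(412.5) = 2785
  C: 0 + 1(412.5) = 412.5
Total out = 3639 kmol/h; y_C = 412.5 / 3639 = 0.1133.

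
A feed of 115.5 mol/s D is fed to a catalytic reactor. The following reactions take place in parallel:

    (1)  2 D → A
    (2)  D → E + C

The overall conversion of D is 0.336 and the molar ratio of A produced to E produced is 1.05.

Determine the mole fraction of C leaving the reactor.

0.109

Conversion of D: D consumed = 0.336 × 115.5 = 38.81 mol/s = 2ξ₁ + 1ξ₂.
Selectivity: 1ξ₁ / (1ξ₂) = 1.05 → ξ₁ = 1.05 ξ₂.
Substitute: (2·1.05 + 1) ξ₂ = 38.81 → ξ₂ = 12.52 mol/s, ξ₁ = 13.14 mol/s.
Outlet amounts (n = n₀ + Σ ν·ξ):
  D: 115.5 − 2(13.14) − 1(12.52) = 76.69
  A: 0 + 1(13.14) = 13.14
  E: 0 + 1(12.52) = 12.52
  C: 0 + 1(12.52) = 12.52
Total out = 114.9 mol/s; y_C = 12.52 / 114.9 = 0.109.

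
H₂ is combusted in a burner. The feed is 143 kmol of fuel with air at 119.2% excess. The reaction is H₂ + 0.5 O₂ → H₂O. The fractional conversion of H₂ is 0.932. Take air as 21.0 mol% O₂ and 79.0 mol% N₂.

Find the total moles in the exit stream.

Stoichiometric O₂ = 0.5 × 143 = 71.5 kmol; O₂ fed = 71.5 × 2.192 = 156.7 kmol.
N₂ fed = 156.7 × 79/21 = 589.6 kmol.
Fuel reacted = 0.932 × 143 → ξ = 133.3 kmol.
Outlet (n = n₀ + ν ξ):
  H₂: 143 − 1(133.3) = 9.724
  O₂: 156.7 − 0.5(133.3) = 90.09
  N₂: 589.6 (inert)
  H₂O: 0 + 1(133.3) = 133.3
Total out = 9.724 + 90.09 + 589.6 + 133.3 = 822.7 kmol.

823 kmol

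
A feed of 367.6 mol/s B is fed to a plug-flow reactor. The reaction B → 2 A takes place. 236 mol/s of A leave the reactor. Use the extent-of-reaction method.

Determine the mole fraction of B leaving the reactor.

0.514

For A: n = n₀ + 2ξ → 236 = 0 + 2ξ, giving ξ = 118 mol/s.
Outlet amounts (n = n₀ + ν ξ):
  B: 367.6 − 1(118) = 249.6
  A: 0 + 2(118) = 236
Total out = 485.6 mol/s; y_B = 249.6 / 485.6 = 0.514.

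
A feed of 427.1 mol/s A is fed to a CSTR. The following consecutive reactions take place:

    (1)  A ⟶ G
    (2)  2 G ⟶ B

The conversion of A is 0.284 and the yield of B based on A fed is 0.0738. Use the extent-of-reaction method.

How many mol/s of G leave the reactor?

58.3 mol/s

Conversion of A: A consumed = 1ξ₁ = 0.284 × 427.1 → ξ₁ = 121.3 mol/s.
Yield of B: 1ξ₂ / 427.1 = 0.0738 → ξ₂ = 31.52 mol/s.
Outlet amounts (n = n₀ + Σ ν·ξ):
  A: 427.1 − 1(121.3) = 305.8
  G: 0 + 1(121.3) − 2(31.52) = 58.26
  B: 0 + 1(31.52) = 31.52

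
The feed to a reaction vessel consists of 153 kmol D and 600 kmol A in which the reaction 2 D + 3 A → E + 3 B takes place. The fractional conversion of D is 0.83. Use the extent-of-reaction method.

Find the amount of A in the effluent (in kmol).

D reacted = 0.83 × 153 = 127 kmol; ν_D = −2, so ξ = 127/2 = 63.49 kmol.
Outlet amounts (n = n₀ + ν ξ):
  D: 153 − 2(63.49) = 26.01
  A: 600 − 3(63.49) = 409.5
  E: 0 + 1(63.49) = 63.49
  B: 0 + 3(63.49) = 190.5

410 kmol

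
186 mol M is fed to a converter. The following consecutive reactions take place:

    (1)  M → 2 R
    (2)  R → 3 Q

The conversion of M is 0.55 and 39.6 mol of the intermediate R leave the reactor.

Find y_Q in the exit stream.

Conversion of M: M consumed = 1ξ₁ = 0.55 × 186 → ξ₁ = 102.3 mol.
R balance: n_R = 0 + 2ξ₁ − 1ξ₂ = 39.6 → ξ₂ = (2·102.3 − 39.6)/1 = 165 mol.
Outlet amounts (n = n₀ + Σ ν·ξ):
  M: 186 − 1(102.3) = 83.7
  R: 0 + 2(102.3) − 1(165) = 39.6
  Q: 0 + 3(165) = 495
Total out = 618.3 mol; y_Q = 495 / 618.3 = 0.8006.

0.801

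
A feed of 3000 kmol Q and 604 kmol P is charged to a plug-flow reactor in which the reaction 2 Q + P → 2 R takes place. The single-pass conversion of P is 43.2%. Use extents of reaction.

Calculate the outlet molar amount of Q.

P reacted = 0.432 × 604 = 260.9 kmol; ν_P = −1, so ξ = 260.9/1 = 260.9 kmol.
Outlet amounts (n = n₀ + ν ξ):
  Q: 3000 − 2(260.9) = 2478
  P: 604 − 1(260.9) = 343.1
  R: 0 + 2(260.9) = 521.9

2480 kmol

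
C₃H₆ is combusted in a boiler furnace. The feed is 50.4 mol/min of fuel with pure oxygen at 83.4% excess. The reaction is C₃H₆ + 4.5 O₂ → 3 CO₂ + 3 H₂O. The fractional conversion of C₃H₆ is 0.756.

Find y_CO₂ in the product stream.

0.235

Stoichiometric O₂ = 4.5 × 50.4 = 226.8 mol/min; O₂ fed = 226.8 × 1.834 = 416 mol/min.
Fuel reacted = 0.756 × 50.4 → ξ = 38.1 mol/min.
Outlet (n = n₀ + ν ξ):
  C₃H₆: 50.4 − 1(38.1) = 12.3
  O₂: 416 − 4.5(38.1) = 244.5
  CO₂: 0 + 3(38.1) = 114.3
  H₂O: 0 + 3(38.1) = 114.3
Total out = 485.4 mol/min; y_CO₂ = 114.3 / 485.4 = 0.2355.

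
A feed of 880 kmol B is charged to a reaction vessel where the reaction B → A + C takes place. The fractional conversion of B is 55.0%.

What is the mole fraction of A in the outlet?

B reacted = 0.55 × 880 = 484 kmol; ν_B = −1, so ξ = 484/1 = 484 kmol.
Outlet amounts (n = n₀ + ν ξ):
  B: 880 − 1(484) = 396
  A: 0 + 1(484) = 484
  C: 0 + 1(484) = 484
Total out = 1364 kmol; y_A = 484 / 1364 = 0.3548.

0.355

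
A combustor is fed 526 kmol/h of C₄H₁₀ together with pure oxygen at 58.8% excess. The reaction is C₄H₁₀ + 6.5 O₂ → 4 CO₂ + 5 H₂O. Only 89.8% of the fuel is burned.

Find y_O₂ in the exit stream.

0.354

Stoichiometric O₂ = 6.5 × 526 = 3419 kmol/h; O₂ fed = 3419 × 1.588 = 5429 kmol/h.
Fuel reacted = 0.898 × 526 → ξ = 472.3 kmol/h.
Outlet (n = n₀ + ν ξ):
  C₄H₁₀: 526 − 1(472.3) = 53.65
  O₂: 5429 − 6.5(472.3) = 2359
  CO₂: 0 + 4(472.3) = 1889
  H₂O: 0 + 5(472.3) = 2362
Total out = 6664 kmol/h; y_O₂ = 2359 / 6664 = 0.354.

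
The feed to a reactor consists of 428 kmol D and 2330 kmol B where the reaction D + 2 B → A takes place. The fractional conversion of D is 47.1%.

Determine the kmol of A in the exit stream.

D reacted = 0.471 × 428 = 201.6 kmol; ν_D = −1, so ξ = 201.6/1 = 201.6 kmol.
Outlet amounts (n = n₀ + ν ξ):
  D: 428 − 1(201.6) = 226.4
  B: 2330 − 2(201.6) = 1927
  A: 0 + 1(201.6) = 201.6

202 kmol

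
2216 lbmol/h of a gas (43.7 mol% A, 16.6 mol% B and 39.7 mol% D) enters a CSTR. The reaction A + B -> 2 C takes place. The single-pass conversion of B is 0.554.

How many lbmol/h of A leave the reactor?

B reacted = 0.554 × 367.9 = 203.8 lbmol/h; ν_B = −1, so ξ = 203.8/1 = 203.8 lbmol/h.
Outlet amounts (n = n₀ + ν ξ):
  A: 968.4 − 1(203.8) = 764.6
  B: 367.9 − 1(203.8) = 164.1
  C: 0 + 2(203.8) = 407.6
  D: 879.8 (inert)

765 lbmol/h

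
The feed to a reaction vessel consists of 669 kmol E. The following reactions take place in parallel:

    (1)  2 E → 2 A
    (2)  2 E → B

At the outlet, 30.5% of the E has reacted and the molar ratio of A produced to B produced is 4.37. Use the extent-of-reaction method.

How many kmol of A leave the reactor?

140 kmol

Conversion of E: E consumed = 0.305 × 669 = 204 kmol = 2ξ₁ + 2ξ₂.
Selectivity: 2ξ₁ / (1ξ₂) = 4.37 → ξ₁ = 2.185 ξ₂.
Substitute: (2·2.185 + 2) ξ₂ = 204 → ξ₂ = 32.03 kmol, ξ₁ = 69.99 kmol.
Outlet amounts (n = n₀ + Σ ν·ξ):
  E: 669 − 2(69.99) − 2(32.03) = 465
  A: 0 + 2(69.99) = 140
  B: 0 + 1(32.03) = 32.03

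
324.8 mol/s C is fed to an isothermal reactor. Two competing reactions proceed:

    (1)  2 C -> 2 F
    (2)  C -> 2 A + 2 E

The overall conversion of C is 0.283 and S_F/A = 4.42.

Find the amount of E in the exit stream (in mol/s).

Conversion of C: C consumed = 0.283 × 324.8 = 91.92 mol/s = 2ξ₁ + 1ξ₂.
Selectivity: 2ξ₁ / (2ξ₂) = 4.42 → ξ₁ = 4.42 ξ₂.
Substitute: (2·4.42 + 1) ξ₂ = 91.92 → ξ₂ = 9.341 mol/s, ξ₁ = 41.29 mol/s.
Outlet amounts (n = n₀ + Σ ν·ξ):
  C: 324.8 − 2(41.29) − 1(9.341) = 232.9
  F: 0 + 2(41.29) = 82.58
  A: 0 + 2(9.341) = 18.68
  E: 0 + 2(9.341) = 18.68

18.7 mol/s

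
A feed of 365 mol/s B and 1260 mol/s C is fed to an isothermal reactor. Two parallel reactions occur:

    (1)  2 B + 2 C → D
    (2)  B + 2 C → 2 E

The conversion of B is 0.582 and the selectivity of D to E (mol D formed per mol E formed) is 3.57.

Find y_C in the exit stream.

0.787

Conversion of B: B consumed = 0.582 × 365 = 212.4 mol/s = 2ξ₁ + 1ξ₂.
Selectivity: 1ξ₁ / (2ξ₂) = 3.57 → ξ₁ = 7.14 ξ₂.
Substitute: (2·7.14 + 1) ξ₂ = 212.4 → ξ₂ = 13.9 mol/s, ξ₁ = 99.26 mol/s.
Outlet amounts (n = n₀ + Σ ν·ξ):
  B: 365 − 2(99.26) − 1(13.9) = 152.6
  C: 1260 − 2(99.26) − 2(13.9) = 1034
  D: 0 + 1(99.26) = 99.26
  E: 0 + 2(13.9) = 27.8
Total out = 1313 mol/s; y_C = 1034 / 1313 = 0.7871.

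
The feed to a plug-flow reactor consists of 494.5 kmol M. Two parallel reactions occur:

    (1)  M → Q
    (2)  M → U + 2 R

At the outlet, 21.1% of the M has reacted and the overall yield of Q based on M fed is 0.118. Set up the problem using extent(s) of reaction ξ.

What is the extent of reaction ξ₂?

Yield of Q: 1ξ₁ / 494.5 = 0.118 → ξ₁ = 58.35 kmol.
Conversion of M: 1ξ₁ + 1ξ₂ = 0.211 × 494.5 = 104.3 → ξ₂ = 45.99 kmol.
Outlet amounts (n = n₀ + Σ ν·ξ):
  M: 494.5 − 1(58.35) − 1(45.99) = 390.2
  Q: 0 + 1(58.35) = 58.35
  U: 0 + 1(45.99) = 45.99
  R: 0 + 2(45.99) = 91.98

ξ₂ = 46 kmol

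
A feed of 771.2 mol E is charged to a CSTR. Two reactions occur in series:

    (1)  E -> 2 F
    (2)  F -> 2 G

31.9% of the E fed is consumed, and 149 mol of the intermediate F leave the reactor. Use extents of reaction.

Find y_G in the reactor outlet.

Conversion of E: E consumed = 1ξ₁ = 0.319 × 771.2 → ξ₁ = 246 mol.
F balance: n_F = 0 + 2ξ₁ − 1ξ₂ = 149 → ξ₂ = (2·246 − 149)/1 = 343 mol.
Outlet amounts (n = n₀ + Σ ν·ξ):
  E: 771.2 − 1(246) = 525.2
  F: 0 + 2(246) − 1(343) = 149
  G: 0 + 2(343) = 686.1
Total out = 1360 mol; y_G = 686.1 / 1360 = 0.5044.

0.504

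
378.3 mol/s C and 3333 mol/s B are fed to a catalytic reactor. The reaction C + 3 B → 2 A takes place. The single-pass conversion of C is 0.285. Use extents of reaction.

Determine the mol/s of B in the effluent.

3010 mol/s

C reacted = 0.285 × 378.3 = 107.8 mol/s; ν_C = −1, so ξ = 107.8/1 = 107.8 mol/s.
Outlet amounts (n = n₀ + ν ξ):
  C: 378.3 − 1(107.8) = 270.5
  B: 3333 − 3(107.8) = 3010
  A: 0 + 2(107.8) = 215.6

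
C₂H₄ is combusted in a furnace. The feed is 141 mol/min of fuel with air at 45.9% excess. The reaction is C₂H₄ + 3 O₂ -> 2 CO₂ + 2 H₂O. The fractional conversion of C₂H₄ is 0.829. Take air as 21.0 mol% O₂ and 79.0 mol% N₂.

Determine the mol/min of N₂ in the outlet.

2320 mol/min

Stoichiometric O₂ = 3 × 141 = 423 mol/min; O₂ fed = 423 × 1.459 = 617.2 mol/min.
N₂ fed = 617.2 × 79/21 = 2322 mol/min.
Fuel reacted = 0.829 × 141 → ξ = 116.9 mol/min.
Outlet (n = n₀ + ν ξ):
  C₂H₄: 141 − 1(116.9) = 24.11
  O₂: 617.2 − 3(116.9) = 266.5
  N₂: 2322 (inert)
  CO₂: 0 + 2(116.9) = 233.8
  H₂O: 0 + 2(116.9) = 233.8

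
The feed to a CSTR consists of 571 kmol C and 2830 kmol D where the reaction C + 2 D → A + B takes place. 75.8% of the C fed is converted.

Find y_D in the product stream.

0.662

C reacted = 0.758 × 571 = 432.8 kmol; ν_C = −1, so ξ = 432.8/1 = 432.8 kmol.
Outlet amounts (n = n₀ + ν ξ):
  C: 571 − 1(432.8) = 138.2
  D: 2830 − 2(432.8) = 1964
  A: 0 + 1(432.8) = 432.8
  B: 0 + 1(432.8) = 432.8
Total out = 2968 kmol; y_D = 1964 / 2968 = 0.6618.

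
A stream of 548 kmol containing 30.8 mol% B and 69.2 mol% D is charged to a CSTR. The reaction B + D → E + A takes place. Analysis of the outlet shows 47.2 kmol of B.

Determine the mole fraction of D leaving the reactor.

0.47

For B: n = n₀ − 1ξ → 47.2 = 168.8 − 1ξ, giving ξ = 121.6 kmol.
Outlet amounts (n = n₀ + ν ξ):
  B: 168.8 − 1(121.6) = 47.2
  D: 379.2 − 1(121.6) = 257.6
  E: 0 + 1(121.6) = 121.6
  A: 0 + 1(121.6) = 121.6
Total out = 548 kmol; y_D = 257.6 / 548 = 0.4701.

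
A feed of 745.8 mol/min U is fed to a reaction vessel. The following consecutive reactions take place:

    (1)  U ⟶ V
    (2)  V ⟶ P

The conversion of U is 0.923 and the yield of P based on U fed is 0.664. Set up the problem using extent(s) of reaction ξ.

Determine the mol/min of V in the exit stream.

Conversion of U: U consumed = 1ξ₁ = 0.923 × 745.8 → ξ₁ = 688.4 mol/min.
Yield of P: 1ξ₂ / 745.8 = 0.664 → ξ₂ = 495.2 mol/min.
Outlet amounts (n = n₀ + Σ ν·ξ):
  U: 745.8 − 1(688.4) = 57.43
  V: 0 + 1(688.4) − 1(495.2) = 193.2
  P: 0 + 1(495.2) = 495.2

193 mol/min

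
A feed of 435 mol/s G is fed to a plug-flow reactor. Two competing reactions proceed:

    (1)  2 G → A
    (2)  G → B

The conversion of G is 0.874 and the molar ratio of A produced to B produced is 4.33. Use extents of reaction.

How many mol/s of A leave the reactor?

170 mol/s

Conversion of G: G consumed = 0.874 × 435 = 380.2 mol/s = 2ξ₁ + 1ξ₂.
Selectivity: 1ξ₁ / (1ξ₂) = 4.33 → ξ₁ = 4.33 ξ₂.
Substitute: (2·4.33 + 1) ξ₂ = 380.2 → ξ₂ = 39.36 mol/s, ξ₁ = 170.4 mol/s.
Outlet amounts (n = n₀ + Σ ν·ξ):
  G: 435 − 2(170.4) − 1(39.36) = 54.81
  A: 0 + 1(170.4) = 170.4
  B: 0 + 1(39.36) = 39.36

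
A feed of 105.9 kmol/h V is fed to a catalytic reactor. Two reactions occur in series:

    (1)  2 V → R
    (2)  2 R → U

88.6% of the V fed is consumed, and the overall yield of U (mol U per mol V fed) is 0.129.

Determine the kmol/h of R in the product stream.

Conversion of V: V consumed = 2ξ₁ = 0.886 × 105.9 → ξ₁ = 46.91 kmol/h.
Yield of U: 1ξ₂ / 105.9 = 0.129 → ξ₂ = 13.66 kmol/h.
Outlet amounts (n = n₀ + Σ ν·ξ):
  V: 105.9 − 2(46.91) = 12.07
  R: 0 + 1(46.91) − 2(13.66) = 19.59
  U: 0 + 1(13.66) = 13.66

19.6 kmol/h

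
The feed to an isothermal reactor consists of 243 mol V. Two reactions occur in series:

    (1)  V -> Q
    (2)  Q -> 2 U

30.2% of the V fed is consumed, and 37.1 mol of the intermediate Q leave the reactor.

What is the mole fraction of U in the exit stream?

Conversion of V: V consumed = 1ξ₁ = 0.302 × 243 → ξ₁ = 73.39 mol.
Q balance: n_Q = 0 + 1ξ₁ − 1ξ₂ = 37.1 → ξ₂ = (1·73.39 − 37.1)/1 = 36.29 mol.
Outlet amounts (n = n₀ + Σ ν·ξ):
  V: 243 − 1(73.39) = 169.6
  Q: 0 + 1(73.39) − 1(36.29) = 37.1
  U: 0 + 2(36.29) = 72.57
Total out = 279.3 mol; y_U = 72.57 / 279.3 = 0.2598.

0.26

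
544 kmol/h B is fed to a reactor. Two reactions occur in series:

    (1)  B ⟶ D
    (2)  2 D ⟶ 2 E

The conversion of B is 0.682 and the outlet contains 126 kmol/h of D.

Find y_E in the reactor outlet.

Conversion of B: B consumed = 1ξ₁ = 0.682 × 544 → ξ₁ = 371 kmol/h.
D balance: n_D = 0 + 1ξ₁ − 2ξ₂ = 126 → ξ₂ = (1·371 − 126)/2 = 122.5 kmol/h.
Outlet amounts (n = n₀ + Σ ν·ξ):
  B: 544 − 1(371) = 173
  D: 0 + 1(371) − 2(122.5) = 126
  E: 0 + 2(122.5) = 245
Total out = 544 kmol/h; y_E = 245 / 544 = 0.4504.

0.45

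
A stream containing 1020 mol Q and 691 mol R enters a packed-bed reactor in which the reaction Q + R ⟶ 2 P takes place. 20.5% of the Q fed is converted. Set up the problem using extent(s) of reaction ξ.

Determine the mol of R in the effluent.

482 mol

Q reacted = 0.205 × 1020 = 209.1 mol; ν_Q = −1, so ξ = 209.1/1 = 209.1 mol.
Outlet amounts (n = n₀ + ν ξ):
  Q: 1020 − 1(209.1) = 810.9
  R: 691 − 1(209.1) = 481.9
  P: 0 + 2(209.1) = 418.2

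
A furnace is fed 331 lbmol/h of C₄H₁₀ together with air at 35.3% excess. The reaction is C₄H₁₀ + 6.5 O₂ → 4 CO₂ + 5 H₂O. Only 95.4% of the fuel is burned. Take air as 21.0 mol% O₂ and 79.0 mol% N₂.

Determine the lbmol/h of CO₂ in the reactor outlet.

Stoichiometric O₂ = 6.5 × 331 = 2152 lbmol/h; O₂ fed = 2152 × 1.353 = 2911 lbmol/h.
N₂ fed = 2911 × 79/21 = 10950 lbmol/h.
Fuel reacted = 0.954 × 331 → ξ = 315.8 lbmol/h.
Outlet (n = n₀ + ν ξ):
  C₄H₁₀: 331 − 1(315.8) = 15.23
  O₂: 2911 − 6.5(315.8) = 858.4
  N₂: 10950 (inert)
  CO₂: 0 + 4(315.8) = 1263
  H₂O: 0 + 5(315.8) = 1579

1260 lbmol/h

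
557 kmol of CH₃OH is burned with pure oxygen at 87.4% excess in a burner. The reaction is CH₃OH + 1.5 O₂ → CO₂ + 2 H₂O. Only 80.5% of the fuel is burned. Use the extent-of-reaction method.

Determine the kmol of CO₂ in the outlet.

448 kmol

Stoichiometric O₂ = 1.5 × 557 = 835.5 kmol; O₂ fed = 835.5 × 1.874 = 1566 kmol.
Fuel reacted = 0.805 × 557 → ξ = 448.4 kmol.
Outlet (n = n₀ + ν ξ):
  CH₃OH: 557 − 1(448.4) = 108.6
  O₂: 1566 − 1.5(448.4) = 893.1
  CO₂: 0 + 1(448.4) = 448.4
  H₂O: 0 + 2(448.4) = 896.8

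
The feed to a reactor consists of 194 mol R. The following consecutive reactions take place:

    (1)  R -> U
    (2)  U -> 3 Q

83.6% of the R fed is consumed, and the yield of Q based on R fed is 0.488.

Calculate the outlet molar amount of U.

131 mol

Conversion of R: R consumed = 1ξ₁ = 0.836 × 194 → ξ₁ = 162.2 mol.
Yield of Q: 3ξ₂ / 194 = 0.488 → ξ₂ = 31.56 mol.
Outlet amounts (n = n₀ + Σ ν·ξ):
  R: 194 − 1(162.2) = 31.82
  U: 0 + 1(162.2) − 1(31.56) = 130.6
  Q: 0 + 3(31.56) = 94.67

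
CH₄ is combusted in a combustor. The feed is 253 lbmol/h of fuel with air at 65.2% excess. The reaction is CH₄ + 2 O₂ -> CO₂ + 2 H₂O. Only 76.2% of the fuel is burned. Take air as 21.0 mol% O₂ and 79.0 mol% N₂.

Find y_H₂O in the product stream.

Stoichiometric O₂ = 2 × 253 = 506 lbmol/h; O₂ fed = 506 × 1.652 = 835.9 lbmol/h.
N₂ fed = 835.9 × 79/21 = 3145 lbmol/h.
Fuel reacted = 0.762 × 253 → ξ = 192.8 lbmol/h.
Outlet (n = n₀ + ν ξ):
  CH₄: 253 − 1(192.8) = 60.21
  O₂: 835.9 − 2(192.8) = 450.3
  N₂: 3145 (inert)
  CO₂: 0 + 1(192.8) = 192.8
  H₂O: 0 + 2(192.8) = 385.6
Total out = 4234 lbmol/h; y_H₂O = 385.6 / 4234 = 0.09108.

0.0911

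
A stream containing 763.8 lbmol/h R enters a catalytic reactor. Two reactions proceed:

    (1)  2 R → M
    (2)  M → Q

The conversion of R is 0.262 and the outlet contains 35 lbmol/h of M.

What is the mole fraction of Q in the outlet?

0.098

Conversion of R: R consumed = 2ξ₁ = 0.262 × 763.8 → ξ₁ = 100.1 lbmol/h.
M balance: n_M = 0 + 1ξ₁ − 1ξ₂ = 35 → ξ₂ = (1·100.1 − 35)/1 = 65.06 lbmol/h.
Outlet amounts (n = n₀ + Σ ν·ξ):
  R: 763.8 − 2(100.1) = 563.7
  M: 0 + 1(100.1) − 1(65.06) = 35
  Q: 0 + 1(65.06) = 65.06
Total out = 663.7 lbmol/h; y_Q = 65.06 / 663.7 = 0.09802.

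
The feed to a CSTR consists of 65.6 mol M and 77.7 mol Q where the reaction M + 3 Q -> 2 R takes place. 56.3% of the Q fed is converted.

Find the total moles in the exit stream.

Q reacted = 0.563 × 77.7 = 43.75 mol; ν_Q = −3, so ξ = 43.75/3 = 14.58 mol.
Outlet amounts (n = n₀ + ν ξ):
  M: 65.6 − 1(14.58) = 51.02
  Q: 77.7 − 3(14.58) = 33.95
  R: 0 + 2(14.58) = 29.16
Total out = 51.02 + 33.95 + 29.16 = 114.1 mol.

114 mol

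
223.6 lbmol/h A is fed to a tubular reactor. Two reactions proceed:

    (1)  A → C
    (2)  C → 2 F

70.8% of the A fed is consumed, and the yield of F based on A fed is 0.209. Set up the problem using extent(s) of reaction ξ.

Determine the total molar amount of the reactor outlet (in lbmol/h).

247 lbmol/h

Conversion of A: A consumed = 1ξ₁ = 0.708 × 223.6 → ξ₁ = 158.3 lbmol/h.
Yield of F: 2ξ₂ / 223.6 = 0.209 → ξ₂ = 23.37 lbmol/h.
Outlet amounts (n = n₀ + Σ ν·ξ):
  A: 223.6 − 1(158.3) = 65.29
  C: 0 + 1(158.3) − 1(23.37) = 134.9
  F: 0 + 2(23.37) = 46.73
Total out = 65.29 + 134.9 + 46.73 = 247 lbmol/h.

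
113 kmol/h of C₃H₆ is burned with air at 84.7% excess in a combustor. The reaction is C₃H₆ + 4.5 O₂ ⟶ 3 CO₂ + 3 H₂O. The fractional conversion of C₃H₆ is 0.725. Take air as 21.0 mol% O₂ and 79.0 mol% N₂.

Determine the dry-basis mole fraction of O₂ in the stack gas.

Stoichiometric O₂ = 4.5 × 113 = 508.5 kmol/h; O₂ fed = 508.5 × 1.847 = 939.2 kmol/h.
N₂ fed = 939.2 × 79/21 = 3533 kmol/h.
Fuel reacted = 0.725 × 113 → ξ = 81.92 kmol/h.
Outlet (n = n₀ + ν ξ):
  C₃H₆: 113 − 1(81.92) = 31.08
  O₂: 939.2 − 4.5(81.92) = 570.5
  N₂: 3533 (inert)
  CO₂: 0 + 3(81.92) = 245.8
  H₂O: 0 + 3(81.92) = 245.8
Dry total = 4381 kmol/h; y_O₂ (dry) = 570.5 / 4381 = 0.1302.

0.13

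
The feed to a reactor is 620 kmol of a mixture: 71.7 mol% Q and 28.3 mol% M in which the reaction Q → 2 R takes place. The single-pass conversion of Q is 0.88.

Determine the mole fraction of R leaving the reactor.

Q reacted = 0.88 × 444.5 = 391.2 kmol; ν_Q = −1, so ξ = 391.2/1 = 391.2 kmol.
Outlet amounts (n = n₀ + ν ξ):
  Q: 444.5 − 1(391.2) = 53.34
  R: 0 + 2(391.2) = 782.4
  M: 175.5 (inert)
Total out = 1011 kmol; y_R = 782.4 / 1011 = 0.7737.

0.774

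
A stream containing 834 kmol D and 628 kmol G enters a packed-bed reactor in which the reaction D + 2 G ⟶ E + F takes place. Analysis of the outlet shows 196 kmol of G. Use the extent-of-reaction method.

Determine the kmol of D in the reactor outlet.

618 kmol

For G: n = n₀ − 2ξ → 196 = 628 − 2ξ, giving ξ = 216 kmol.
Outlet amounts (n = n₀ + ν ξ):
  D: 834 − 1(216) = 618
  G: 628 − 2(216) = 196
  E: 0 + 1(216) = 216
  F: 0 + 1(216) = 216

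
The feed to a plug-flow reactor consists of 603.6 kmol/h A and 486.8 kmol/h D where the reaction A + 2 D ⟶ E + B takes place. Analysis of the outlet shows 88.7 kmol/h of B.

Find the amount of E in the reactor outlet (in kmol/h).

For B: n = n₀ + 1ξ → 88.7 = 0 + 1ξ, giving ξ = 88.7 kmol/h.
Outlet amounts (n = n₀ + ν ξ):
  A: 603.6 − 1(88.7) = 514.9
  D: 486.8 − 2(88.7) = 309.4
  E: 0 + 1(88.7) = 88.7
  B: 0 + 1(88.7) = 88.7

88.7 kmol/h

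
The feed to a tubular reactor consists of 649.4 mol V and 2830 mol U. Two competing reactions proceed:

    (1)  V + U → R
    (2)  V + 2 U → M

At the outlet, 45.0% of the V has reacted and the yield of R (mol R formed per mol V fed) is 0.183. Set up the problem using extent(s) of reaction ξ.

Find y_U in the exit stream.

Yield of R: 1ξ₁ / 649.4 = 0.183 → ξ₁ = 118.8 mol.
Conversion of V: 1ξ₁ + 1ξ₂ = 0.45 × 649.4 = 292.2 → ξ₂ = 173.4 mol.
Outlet amounts (n = n₀ + Σ ν·ξ):
  V: 649.4 − 1(118.8) − 1(173.4) = 357.2
  U: 2830 − 1(118.8) − 2(173.4) = 2364
  R: 0 + 1(118.8) = 118.8
  M: 0 + 1(173.4) = 173.4
Total out = 3014 mol; y_U = 2364 / 3014 = 0.7845.

0.785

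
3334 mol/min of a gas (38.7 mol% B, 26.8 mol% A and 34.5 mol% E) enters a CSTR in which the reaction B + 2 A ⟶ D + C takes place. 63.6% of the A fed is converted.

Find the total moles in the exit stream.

A reacted = 0.636 × 893.5 = 568.3 mol/min; ν_A = −2, so ξ = 568.3/2 = 284.1 mol/min.
Outlet amounts (n = n₀ + ν ξ):
  B: 1290 − 1(284.1) = 1006
  A: 893.5 − 2(284.1) = 325.2
  D: 0 + 1(284.1) = 284.1
  C: 0 + 1(284.1) = 284.1
  E: 1150 (inert)
Total out = 1006 + 325.2 + 284.1 + 284.1 + 1150 = 3050 mol/min.

3050 mol/min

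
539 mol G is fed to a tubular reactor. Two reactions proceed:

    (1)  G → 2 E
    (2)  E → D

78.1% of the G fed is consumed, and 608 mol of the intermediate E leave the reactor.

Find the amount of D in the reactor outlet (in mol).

Conversion of G: G consumed = 1ξ₁ = 0.781 × 539 → ξ₁ = 421 mol.
E balance: n_E = 0 + 2ξ₁ − 1ξ₂ = 608 → ξ₂ = (2·421 − 608)/1 = 233.9 mol.
Outlet amounts (n = n₀ + Σ ν·ξ):
  G: 539 − 1(421) = 118
  E: 0 + 2(421) − 1(233.9) = 608
  D: 0 + 1(233.9) = 233.9

234 mol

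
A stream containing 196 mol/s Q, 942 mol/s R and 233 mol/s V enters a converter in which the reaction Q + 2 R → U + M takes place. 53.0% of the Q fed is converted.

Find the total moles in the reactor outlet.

Q reacted = 0.53 × 196 = 103.9 mol/s; ν_Q = −1, so ξ = 103.9/1 = 103.9 mol/s.
Outlet amounts (n = n₀ + ν ξ):
  Q: 196 − 1(103.9) = 92.12
  R: 942 − 2(103.9) = 734.2
  U: 0 + 1(103.9) = 103.9
  M: 0 + 1(103.9) = 103.9
  V: 233 (inert)
Total out = 92.12 + 734.2 + 103.9 + 103.9 + 233 = 1267 mol/s.

1270 mol/s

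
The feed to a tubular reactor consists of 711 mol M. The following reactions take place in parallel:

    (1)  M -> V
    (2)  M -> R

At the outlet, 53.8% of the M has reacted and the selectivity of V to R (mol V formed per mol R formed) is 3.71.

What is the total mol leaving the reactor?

Conversion of M: M consumed = 0.538 × 711 = 382.5 mol = 1ξ₁ + 1ξ₂.
Selectivity: 1ξ₁ / (1ξ₂) = 3.71 → ξ₁ = 3.71 ξ₂.
Substitute: (1·3.71 + 1) ξ₂ = 382.5 → ξ₂ = 81.21 mol, ξ₁ = 301.3 mol.
Outlet amounts (n = n₀ + Σ ν·ξ):
  M: 711 − 1(301.3) − 1(81.21) = 328.5
  V: 0 + 1(301.3) = 301.3
  R: 0 + 1(81.21) = 81.21
Total out = 328.5 + 301.3 + 81.21 = 711 mol.

711 mol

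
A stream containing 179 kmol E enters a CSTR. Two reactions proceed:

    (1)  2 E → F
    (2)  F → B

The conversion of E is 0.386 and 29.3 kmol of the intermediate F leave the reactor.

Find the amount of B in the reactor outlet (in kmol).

5.25 kmol

Conversion of E: E consumed = 2ξ₁ = 0.386 × 179 → ξ₁ = 34.55 kmol.
F balance: n_F = 0 + 1ξ₁ − 1ξ₂ = 29.3 → ξ₂ = (1·34.55 − 29.3)/1 = 5.247 kmol.
Outlet amounts (n = n₀ + Σ ν·ξ):
  E: 179 − 2(34.55) = 109.9
  F: 0 + 1(34.55) − 1(5.247) = 29.3
  B: 0 + 1(5.247) = 5.247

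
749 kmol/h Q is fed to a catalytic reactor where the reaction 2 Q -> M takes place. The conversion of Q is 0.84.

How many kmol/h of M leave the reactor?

315 kmol/h

Q reacted = 0.84 × 749 = 629.2 kmol/h; ν_Q = −2, so ξ = 629.2/2 = 314.6 kmol/h.
Outlet amounts (n = n₀ + ν ξ):
  Q: 749 − 2(314.6) = 119.8
  M: 0 + 1(314.6) = 314.6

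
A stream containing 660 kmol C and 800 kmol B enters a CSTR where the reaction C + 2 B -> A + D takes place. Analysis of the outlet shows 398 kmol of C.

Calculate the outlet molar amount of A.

262 kmol

For C: n = n₀ − 1ξ → 398 = 660 − 1ξ, giving ξ = 262 kmol.
Outlet amounts (n = n₀ + ν ξ):
  C: 660 − 1(262) = 398
  B: 800 − 2(262) = 276
  A: 0 + 1(262) = 262
  D: 0 + 1(262) = 262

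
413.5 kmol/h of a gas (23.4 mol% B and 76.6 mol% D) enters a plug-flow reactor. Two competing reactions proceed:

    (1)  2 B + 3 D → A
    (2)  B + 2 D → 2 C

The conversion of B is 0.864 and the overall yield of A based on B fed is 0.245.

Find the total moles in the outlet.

Yield of A: 1ξ₁ / 96.76 = 0.245 → ξ₁ = 23.71 kmol/h.
Conversion of B: 2ξ₁ + 1ξ₂ = 0.864 × 96.76 = 83.6 → ξ₂ = 36.19 kmol/h.
Outlet amounts (n = n₀ + Σ ν·ξ):
  B: 96.76 − 2(23.71) − 1(36.19) = 13.16
  D: 316.7 − 3(23.71) − 2(36.19) = 173.2
  A: 0 + 1(23.71) = 23.71
  C: 0 + 2(36.19) = 72.38
Total out = 13.16 + 173.2 + 23.71 + 72.38 = 282.5 kmol/h.

282 kmol/h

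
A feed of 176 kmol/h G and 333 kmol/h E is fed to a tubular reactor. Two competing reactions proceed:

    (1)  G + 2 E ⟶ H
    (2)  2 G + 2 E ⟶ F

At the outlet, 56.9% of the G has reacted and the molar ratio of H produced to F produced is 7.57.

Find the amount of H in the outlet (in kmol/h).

Conversion of G: G consumed = 0.569 × 176 = 100.1 kmol/h = 1ξ₁ + 2ξ₂.
Selectivity: 1ξ₁ / (1ξ₂) = 7.57 → ξ₁ = 7.57 ξ₂.
Substitute: (1·7.57 + 2) ξ₂ = 100.1 → ξ₂ = 10.46 kmol/h, ξ₁ = 79.22 kmol/h.
Outlet amounts (n = n₀ + Σ ν·ξ):
  G: 176 − 1(79.22) − 2(10.46) = 75.86
  E: 333 − 2(79.22) − 2(10.46) = 153.6
  H: 0 + 1(79.22) = 79.22
  F: 0 + 1(10.46) = 10.46

79.2 kmol/h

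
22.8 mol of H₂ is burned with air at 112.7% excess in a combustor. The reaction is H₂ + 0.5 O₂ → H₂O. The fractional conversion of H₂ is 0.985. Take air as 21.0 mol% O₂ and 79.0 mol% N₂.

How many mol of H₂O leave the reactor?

22.5 mol

Stoichiometric O₂ = 0.5 × 22.8 = 11.4 mol; O₂ fed = 11.4 × 2.127 = 24.25 mol.
N₂ fed = 24.25 × 79/21 = 91.22 mol.
Fuel reacted = 0.985 × 22.8 → ξ = 22.46 mol.
Outlet (n = n₀ + ν ξ):
  H₂: 22.8 − 1(22.46) = 0.342
  O₂: 24.25 − 0.5(22.46) = 13.02
  N₂: 91.22 (inert)
  H₂O: 0 + 1(22.46) = 22.46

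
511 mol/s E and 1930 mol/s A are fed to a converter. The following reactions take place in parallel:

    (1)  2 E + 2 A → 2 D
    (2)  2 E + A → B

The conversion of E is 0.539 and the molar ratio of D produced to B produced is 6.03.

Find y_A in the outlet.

Conversion of E: E consumed = 0.539 × 511 = 275.4 mol/s = 2ξ₁ + 2ξ₂.
Selectivity: 2ξ₁ / (1ξ₂) = 6.03 → ξ₁ = 3.015 ξ₂.
Substitute: (2·3.015 + 2) ξ₂ = 275.4 → ξ₂ = 34.3 mol/s, ξ₁ = 103.4 mol/s.
Outlet amounts (n = n₀ + Σ ν·ξ):
  E: 511 − 2(103.4) − 2(34.3) = 235.6
  A: 1930 − 2(103.4) − 1(34.3) = 1689
  D: 0 + 2(103.4) = 206.8
  B: 0 + 1(34.3) = 34.3
Total out = 2166 mol/s; y_A = 1689 / 2166 = 0.7799.

0.78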